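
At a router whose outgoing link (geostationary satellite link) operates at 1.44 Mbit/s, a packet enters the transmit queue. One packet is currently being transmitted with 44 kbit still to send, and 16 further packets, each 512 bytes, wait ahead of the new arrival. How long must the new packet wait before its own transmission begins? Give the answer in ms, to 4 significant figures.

Each queued packet: L/R = 4096/1440000 = 2.84444 ms.
16 queued → 45.5111 ms.
Plus remaining 44000 bits of current packet: 30.5556 ms.
Queuing delay = 76.07 ms.

76.07 ms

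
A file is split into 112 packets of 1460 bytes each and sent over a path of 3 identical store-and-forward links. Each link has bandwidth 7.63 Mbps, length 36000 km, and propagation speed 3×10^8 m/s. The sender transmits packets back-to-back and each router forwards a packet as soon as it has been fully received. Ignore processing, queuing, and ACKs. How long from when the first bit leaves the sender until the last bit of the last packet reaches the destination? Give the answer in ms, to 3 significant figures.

535 ms

Per-hop transmission t_tx = L/R = 11680/7630000 = 1.5308 ms.
Per-hop propagation t_prop = 36000000/300000000 = 120 ms.
Pipeline fill: first packet needs 3·t_tx to clear all hops; remaining 111 packets each add one t_tx.
Total = (3+112-1)·t_tx + 3·t_prop = 114·1.5308 + 3·120 = 535 ms.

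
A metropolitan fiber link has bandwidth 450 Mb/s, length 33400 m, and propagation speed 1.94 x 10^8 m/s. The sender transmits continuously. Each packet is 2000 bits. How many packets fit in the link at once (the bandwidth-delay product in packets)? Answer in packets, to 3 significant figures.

Propagation delay = 33400 / 194000000 = 0.000172165 s.
BDP = R × t_prop = 450000000 × 0.000172165 = 77474.2 bits.
In packets of 2000 bits: 38.7 packets.

38.7 packets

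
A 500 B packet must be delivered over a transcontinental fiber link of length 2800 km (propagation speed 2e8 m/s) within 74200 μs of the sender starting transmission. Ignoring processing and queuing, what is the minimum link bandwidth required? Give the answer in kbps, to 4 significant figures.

66.45 kbps

L = 4000 bits.
Propagation delay = 2800000 / 200000000 = 14000 μs.
Transmission budget = 74200 − 14000 = 60200 μs.
R ≥ L / t_tx = 4000 bits / 0.0602 s = 66.45 kbps.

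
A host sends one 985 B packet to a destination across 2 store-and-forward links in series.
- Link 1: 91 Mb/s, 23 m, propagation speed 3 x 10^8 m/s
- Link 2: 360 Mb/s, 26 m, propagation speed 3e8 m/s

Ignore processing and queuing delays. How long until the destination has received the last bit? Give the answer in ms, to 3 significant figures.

L = 985 × 8 = 7880 bits.
Transmission delays (L/R per hop): 0.0865934, 0.0218889 ms; sum = 0.108482 ms.
Propagation delays (d/s per hop): 7.66667e-05, 8.66667e-05 ms; sum = 0.000163333 ms.
End-to-end = 0.109 ms.

0.109 ms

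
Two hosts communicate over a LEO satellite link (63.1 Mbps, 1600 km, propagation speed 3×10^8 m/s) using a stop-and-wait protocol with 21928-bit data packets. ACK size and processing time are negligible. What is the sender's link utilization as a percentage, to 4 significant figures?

t_tx = L/R = 21928/63100000 = 0.000347512 s.
t_prop = 1600000/300000000 = 0.00533333 s; RTT = 0.0106667 s.
Cycle = t_tx + RTT = 0.0110142 s.
Utilization = t_tx / cycle = 0.000347512/0.0110142 = 3.155 %.

3.155 %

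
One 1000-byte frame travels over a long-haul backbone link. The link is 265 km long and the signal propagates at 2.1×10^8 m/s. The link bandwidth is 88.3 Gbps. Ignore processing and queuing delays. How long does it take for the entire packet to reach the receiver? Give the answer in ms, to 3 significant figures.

1.26 ms

L = 1000 × 8 = 8000 bits.
Transmission delay = L/R = 8000 / 88300000000 = 9.06002e-05 ms.
Propagation delay = d/s = 265000 m / 210000000 m/s = 1.2619 ms.
Total = 1.26 ms.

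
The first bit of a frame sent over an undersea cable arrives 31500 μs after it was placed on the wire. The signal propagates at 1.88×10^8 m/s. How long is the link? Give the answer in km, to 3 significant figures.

5920 km

d = s × t_prop = 188000000 × 0.0315 = 5920 km.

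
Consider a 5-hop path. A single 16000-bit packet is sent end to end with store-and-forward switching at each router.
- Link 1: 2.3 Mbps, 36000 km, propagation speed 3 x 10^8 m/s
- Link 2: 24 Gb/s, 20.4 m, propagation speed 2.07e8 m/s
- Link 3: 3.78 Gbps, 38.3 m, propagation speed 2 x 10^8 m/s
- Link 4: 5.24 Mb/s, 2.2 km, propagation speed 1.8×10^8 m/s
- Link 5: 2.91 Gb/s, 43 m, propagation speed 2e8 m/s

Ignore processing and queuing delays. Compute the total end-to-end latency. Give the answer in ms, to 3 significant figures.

Transmission delays (L/R per hop): 6.95652, 0.000666667, 0.0042328, 3.05344, 0.00549828 ms; sum = 10.0204 ms.
Propagation delays (d/s per hop): 120, 9.85507e-05, 0.0001915, 0.0122222, 0.000215 ms; sum = 120.013 ms.
End-to-end = 130 ms.

130 ms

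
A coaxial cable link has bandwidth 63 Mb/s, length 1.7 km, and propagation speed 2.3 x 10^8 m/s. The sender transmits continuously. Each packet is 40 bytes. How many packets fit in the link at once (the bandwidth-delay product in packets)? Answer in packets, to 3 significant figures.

Propagation delay = 1700 / 2.3e+08 = 7.3913e-06 s.
BDP = R × t_prop = 63000000 × 7.3913e-06 = 465.652 bits.
In packets of 320 bits: 1.46 packets.

1.46 packets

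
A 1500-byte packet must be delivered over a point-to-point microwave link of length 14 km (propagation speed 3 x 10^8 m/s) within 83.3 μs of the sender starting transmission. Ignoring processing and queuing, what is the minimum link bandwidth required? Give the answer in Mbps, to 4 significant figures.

L = 12000 bits.
Propagation delay = 14000 / 300000000 = 46.6667 μs.
Transmission budget = 83.3 − 46.6667 = 36.6333 μs.
R ≥ L / t_tx = 12000 bits / 3.66333e-05 s = 327.6 Mbps.

327.6 Mbps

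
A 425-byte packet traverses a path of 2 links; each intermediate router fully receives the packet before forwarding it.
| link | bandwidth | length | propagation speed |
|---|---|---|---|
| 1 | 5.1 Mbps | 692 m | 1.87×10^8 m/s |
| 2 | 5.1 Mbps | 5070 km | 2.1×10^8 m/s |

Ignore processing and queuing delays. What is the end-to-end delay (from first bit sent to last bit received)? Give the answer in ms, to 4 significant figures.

25.48 ms

L = 425 × 8 = 3400 bits.
Transmission delay per hop = L/R = 3400/5100000 = 0.666667 ms; 2 hops → 1.33333 ms.
Propagation delays (d/s per hop): 0.00370053, 24.1429 ms; sum = 24.1466 ms.
End-to-end = 25.48 ms.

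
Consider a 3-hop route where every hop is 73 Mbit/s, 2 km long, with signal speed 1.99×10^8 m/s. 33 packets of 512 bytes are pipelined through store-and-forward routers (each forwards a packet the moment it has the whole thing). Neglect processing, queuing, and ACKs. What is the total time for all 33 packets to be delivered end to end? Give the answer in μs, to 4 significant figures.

Per-hop transmission t_tx = L/R = 4096/73000000 = 56.1096 μs.
Per-hop propagation t_prop = 2000/199000000 = 10.0503 μs.
Pipeline fill: first packet needs 3·t_tx to clear all hops; remaining 32 packets each add one t_tx.
Total = (3+33-1)·t_tx + 3·t_prop = 35·56.1096 + 3·10.0503 = 1994 μs.

1994 μs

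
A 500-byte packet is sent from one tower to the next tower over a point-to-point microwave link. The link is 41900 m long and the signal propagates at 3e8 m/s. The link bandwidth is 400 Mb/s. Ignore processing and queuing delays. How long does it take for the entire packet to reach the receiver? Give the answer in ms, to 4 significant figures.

L = 500 × 8 = 4000 bits.
Transmission delay = L/R = 4000 / 400000000 = 0.01 ms.
Propagation delay = d/s = 41900 m / 300000000 m/s = 0.139667 ms.
Total = 0.1497 ms.

0.1497 ms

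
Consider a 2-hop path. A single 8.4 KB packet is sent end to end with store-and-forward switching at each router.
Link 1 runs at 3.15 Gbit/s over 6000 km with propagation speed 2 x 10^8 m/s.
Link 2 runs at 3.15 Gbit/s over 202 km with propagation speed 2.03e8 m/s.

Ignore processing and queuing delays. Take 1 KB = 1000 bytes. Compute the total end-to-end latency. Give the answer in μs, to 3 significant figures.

31000 μs

L = 67200 bits.
Transmission delay per hop = L/R = 67200/3150000000 = 21.3333 μs; 2 hops → 42.6667 μs.
Propagation delays (d/s per hop): 30000, 995.074 μs; sum = 30995.1 μs.
End-to-end = 31000 μs.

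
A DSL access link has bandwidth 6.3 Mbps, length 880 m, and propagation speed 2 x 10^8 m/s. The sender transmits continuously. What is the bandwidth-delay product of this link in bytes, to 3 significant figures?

3.47 bytes

Propagation delay = 880 / 200000000 = 4.4e-06 s.
BDP = R × t_prop = 6300000 × 4.4e-06 = 27.72 bits.
In bytes: 27.72/8 = 3.47 bytes.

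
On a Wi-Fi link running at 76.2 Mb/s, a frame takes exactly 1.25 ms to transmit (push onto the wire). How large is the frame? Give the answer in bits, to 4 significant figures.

95250 bits

L = R × t_tx = 76200000 b/s × 0.00125 s = 95250 bits.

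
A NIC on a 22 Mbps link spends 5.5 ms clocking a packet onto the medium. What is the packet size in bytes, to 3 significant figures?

L = R × t_tx = 22000000 b/s × 0.0055 s = 121000 bits.
In bytes: 121000 / 8 = 15100 bytes.

15100 bytes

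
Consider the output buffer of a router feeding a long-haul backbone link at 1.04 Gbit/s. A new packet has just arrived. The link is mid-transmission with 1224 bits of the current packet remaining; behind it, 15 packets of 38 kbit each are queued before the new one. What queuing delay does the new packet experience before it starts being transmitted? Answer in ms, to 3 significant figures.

0.549 ms

Each queued packet: L/R = 38000/1040000000 = 0.0365385 ms.
15 queued → 0.548077 ms.
Plus remaining 1224 bits of current packet: 0.00117692 ms.
Queuing delay = 0.549 ms.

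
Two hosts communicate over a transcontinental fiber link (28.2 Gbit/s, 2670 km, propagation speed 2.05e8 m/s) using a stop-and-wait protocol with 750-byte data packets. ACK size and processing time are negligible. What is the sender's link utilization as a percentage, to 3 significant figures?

0.000817 %

t_tx = L/R = 6000/28200000000 = 2.12766e-07 s.
t_prop = 2670000/2.05e+08 = 0.0130244 s; RTT = 0.0260488 s.
Cycle = t_tx + RTT = 0.026049 s.
Utilization = t_tx / cycle = 2.12766e-07/0.026049 = 0.000817 %.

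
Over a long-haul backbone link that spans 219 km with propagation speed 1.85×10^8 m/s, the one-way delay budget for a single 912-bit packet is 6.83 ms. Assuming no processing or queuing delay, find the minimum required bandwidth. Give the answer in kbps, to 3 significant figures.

162 kbps

Propagation delay = 219000 / 185000000 = 1.18378 ms.
Transmission budget = 6.83 − 1.18378 = 5.64622 ms.
R ≥ L / t_tx = 912 bits / 0.00564622 s = 162 kbps.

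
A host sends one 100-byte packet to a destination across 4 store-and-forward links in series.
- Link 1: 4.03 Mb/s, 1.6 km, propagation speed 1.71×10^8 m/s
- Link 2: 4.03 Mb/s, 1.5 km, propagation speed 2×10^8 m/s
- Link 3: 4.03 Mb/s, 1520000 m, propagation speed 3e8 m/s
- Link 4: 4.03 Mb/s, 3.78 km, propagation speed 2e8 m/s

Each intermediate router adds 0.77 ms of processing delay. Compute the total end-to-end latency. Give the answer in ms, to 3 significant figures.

L = 100 × 8 = 800 bits.
Transmission delay per hop = L/R = 800/4.03e+06 = 0.198511 ms; 4 hops → 0.794045 ms.
Propagation delays (d/s per hop): 0.00935673, 0.0075, 5.06667, 0.0189 ms; sum = 5.10242 ms.
Processing at 3 router(s): 3 × 0.77 ms = 2.31 ms.
End-to-end = 8.21 ms.

8.21 ms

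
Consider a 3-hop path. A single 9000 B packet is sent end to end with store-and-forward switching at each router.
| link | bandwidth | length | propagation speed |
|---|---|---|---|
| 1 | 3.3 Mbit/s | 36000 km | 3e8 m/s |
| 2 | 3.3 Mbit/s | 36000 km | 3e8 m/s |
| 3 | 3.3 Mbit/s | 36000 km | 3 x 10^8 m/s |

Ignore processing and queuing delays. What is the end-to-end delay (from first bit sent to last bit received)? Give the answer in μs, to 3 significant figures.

425000 μs

L = 9000 × 8 = 72000 bits.
Transmission delay per hop = L/R = 72000/3300000 = 21818.2 μs; 3 hops → 65454.5 μs.
Propagation delays (d/s per hop): 120000, 120000, 120000 μs; sum = 360000 μs.
End-to-end = 425000 μs.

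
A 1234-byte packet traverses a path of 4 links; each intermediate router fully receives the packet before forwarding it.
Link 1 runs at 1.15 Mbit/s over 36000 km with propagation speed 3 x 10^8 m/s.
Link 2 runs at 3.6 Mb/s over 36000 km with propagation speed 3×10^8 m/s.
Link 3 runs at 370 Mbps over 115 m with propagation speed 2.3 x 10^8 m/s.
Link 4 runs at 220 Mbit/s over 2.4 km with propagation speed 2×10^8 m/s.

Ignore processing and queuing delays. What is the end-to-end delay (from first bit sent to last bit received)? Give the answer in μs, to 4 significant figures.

L = 1234 × 8 = 9872 bits.
Transmission delays (L/R per hop): 8584.35, 2742.22, 26.6811, 44.8727 μs; sum = 11398.1 μs.
Propagation delays (d/s per hop): 120000, 120000, 0.5, 12 μs; sum = 240013 μs.
End-to-end = 251400 μs.

251400 μs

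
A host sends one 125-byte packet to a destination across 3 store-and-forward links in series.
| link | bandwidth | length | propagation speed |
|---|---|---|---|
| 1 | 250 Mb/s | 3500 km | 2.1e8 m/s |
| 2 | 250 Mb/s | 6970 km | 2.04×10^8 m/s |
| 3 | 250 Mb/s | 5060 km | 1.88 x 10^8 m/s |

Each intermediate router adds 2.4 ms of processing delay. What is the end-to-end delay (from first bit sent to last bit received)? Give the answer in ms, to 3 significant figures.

82.6 ms

L = 125 × 8 = 1000 bits.
Transmission delay per hop = L/R = 1000/250000000 = 0.004 ms; 3 hops → 0.012 ms.
Propagation delays (d/s per hop): 16.6667, 34.1667, 26.9149 ms; sum = 77.7482 ms.
Processing at 2 router(s): 2 × 2.4 ms = 4.8 ms.
End-to-end = 82.6 ms.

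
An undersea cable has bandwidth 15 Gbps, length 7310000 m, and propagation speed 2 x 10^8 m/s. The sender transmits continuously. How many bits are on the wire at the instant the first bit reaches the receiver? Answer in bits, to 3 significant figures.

Propagation delay = 7310000 / 200000000 = 0.03655 s.
BDP = R × t_prop = 15000000000 × 0.03655 = 548250000 bits.

548000000 bits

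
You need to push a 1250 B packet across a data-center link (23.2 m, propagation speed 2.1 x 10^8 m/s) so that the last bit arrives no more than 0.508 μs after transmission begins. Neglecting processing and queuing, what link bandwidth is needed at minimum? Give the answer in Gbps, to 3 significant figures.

L = 10000 bits.
Propagation delay = 23.2 / 210000000 = 0.110476 μs.
Transmission budget = 0.508 − 0.110476 = 0.397524 μs.
R ≥ L / t_tx = 10000 bits / 3.97524e-07 s = 25.2 Gbps.

25.2 Gbps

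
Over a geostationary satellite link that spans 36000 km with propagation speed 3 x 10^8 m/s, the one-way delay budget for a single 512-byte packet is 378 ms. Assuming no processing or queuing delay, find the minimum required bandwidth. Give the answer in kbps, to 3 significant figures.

15.9 kbps

L = 4096 bits.
Propagation delay = 36000000 / 300000000 = 120 ms.
Transmission budget = 378 − 120 = 258 ms.
R ≥ L / t_tx = 4096 bits / 0.258 s = 15.9 kbps.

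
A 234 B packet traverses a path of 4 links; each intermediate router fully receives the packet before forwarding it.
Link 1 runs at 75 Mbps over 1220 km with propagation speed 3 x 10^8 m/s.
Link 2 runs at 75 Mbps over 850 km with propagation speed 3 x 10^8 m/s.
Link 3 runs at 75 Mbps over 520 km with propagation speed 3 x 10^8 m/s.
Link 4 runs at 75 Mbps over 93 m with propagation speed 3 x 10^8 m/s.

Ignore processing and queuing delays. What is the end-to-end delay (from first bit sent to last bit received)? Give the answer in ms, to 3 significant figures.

8.73 ms

L = 234 × 8 = 1872 bits.
Transmission delay per hop = L/R = 1872/75000000 = 0.02496 ms; 4 hops → 0.09984 ms.
Propagation delays (d/s per hop): 4.06667, 2.83333, 1.73333, 0.00031 ms; sum = 8.63364 ms.
End-to-end = 8.73 ms.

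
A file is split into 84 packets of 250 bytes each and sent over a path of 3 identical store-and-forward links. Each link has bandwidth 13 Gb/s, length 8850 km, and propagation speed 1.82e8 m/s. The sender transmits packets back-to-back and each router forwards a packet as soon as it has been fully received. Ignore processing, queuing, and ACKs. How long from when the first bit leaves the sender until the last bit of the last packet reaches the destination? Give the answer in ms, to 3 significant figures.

146 ms

Per-hop transmission t_tx = L/R = 2000/13000000000 = 0.000153846 ms.
Per-hop propagation t_prop = 8850000/182000000 = 48.6264 ms.
Pipeline fill: first packet needs 3·t_tx to clear all hops; remaining 83 packets each add one t_tx.
Total = (3+84-1)·t_tx + 3·t_prop = 86·0.000153846 + 3·48.6264 = 146 ms.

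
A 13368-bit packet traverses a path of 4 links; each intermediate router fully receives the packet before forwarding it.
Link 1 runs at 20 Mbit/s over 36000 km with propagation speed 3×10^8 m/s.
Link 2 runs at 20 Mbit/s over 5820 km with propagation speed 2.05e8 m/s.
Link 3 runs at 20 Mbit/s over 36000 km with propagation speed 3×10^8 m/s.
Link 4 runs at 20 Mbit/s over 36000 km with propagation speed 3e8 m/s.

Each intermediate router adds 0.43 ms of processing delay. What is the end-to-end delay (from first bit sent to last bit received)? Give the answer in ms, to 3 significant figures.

392 ms

Transmission delay per hop = L/R = 13368/20000000 = 0.6684 ms; 4 hops → 2.6736 ms.
Propagation delays (d/s per hop): 120, 28.3902, 120, 120 ms; sum = 388.39 ms.
Processing at 3 router(s): 3 × 0.43 ms = 1.29 ms.
End-to-end = 392 ms.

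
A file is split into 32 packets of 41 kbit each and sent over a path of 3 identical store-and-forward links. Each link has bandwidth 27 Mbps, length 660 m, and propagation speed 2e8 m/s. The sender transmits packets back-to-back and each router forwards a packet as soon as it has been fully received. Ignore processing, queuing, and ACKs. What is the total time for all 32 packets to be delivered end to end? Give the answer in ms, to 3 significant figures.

Per-hop transmission t_tx = L/R = 41000/27000000 = 1.51852 ms.
Per-hop propagation t_prop = 660/200000000 = 0.0033 ms.
Pipeline fill: first packet needs 3·t_tx to clear all hops; remaining 31 packets each add one t_tx.
Total = (3+32-1)·t_tx + 3·t_prop = 34·1.51852 + 3·0.0033 = 51.6 ms.

51.6 ms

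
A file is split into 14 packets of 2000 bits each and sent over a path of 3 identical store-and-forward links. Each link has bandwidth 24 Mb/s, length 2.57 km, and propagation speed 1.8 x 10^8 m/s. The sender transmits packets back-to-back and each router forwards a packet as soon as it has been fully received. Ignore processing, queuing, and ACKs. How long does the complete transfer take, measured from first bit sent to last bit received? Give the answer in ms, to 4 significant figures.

Per-hop transmission t_tx = L/R = 2000/24000000 = 0.0833333 ms.
Per-hop propagation t_prop = 2570/180000000 = 0.0142778 ms.
Pipeline fill: first packet needs 3·t_tx to clear all hops; remaining 13 packets each add one t_tx.
Total = (3+14-1)·t_tx + 3·t_prop = 16·0.0833333 + 3·0.0142778 = 1.376 ms.

1.376 ms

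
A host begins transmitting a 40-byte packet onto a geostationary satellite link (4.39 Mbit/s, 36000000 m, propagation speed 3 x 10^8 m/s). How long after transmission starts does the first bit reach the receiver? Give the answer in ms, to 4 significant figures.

First bit experiences only propagation delay: d/s = 36000000/300000000 = 120.0 ms.

120.0 ms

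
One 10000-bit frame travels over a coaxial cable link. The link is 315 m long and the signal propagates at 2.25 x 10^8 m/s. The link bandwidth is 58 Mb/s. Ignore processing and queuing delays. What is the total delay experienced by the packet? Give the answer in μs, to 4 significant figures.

Transmission delay = L/R = 10000 / 58000000 = 172.414 μs.
Propagation delay = d/s = 315 m / 225000000 m/s = 1.4 μs.
Total = 173.8 μs.

173.8 μs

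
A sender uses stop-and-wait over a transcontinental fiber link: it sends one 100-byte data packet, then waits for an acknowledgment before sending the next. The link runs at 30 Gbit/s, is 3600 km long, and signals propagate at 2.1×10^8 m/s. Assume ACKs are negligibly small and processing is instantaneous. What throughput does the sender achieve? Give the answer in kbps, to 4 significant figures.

t_tx = L/R = 800/30000000000 = 2.66667e-08 s.
t_prop = 3600000/210000000 = 0.0171429 s; RTT = 0.0342857 s.
Cycle = t_tx + RTT = 0.0342857 s.
Throughput = L / cycle = 800 / 0.0342857 = 23.33 kbps.

23.33 kbps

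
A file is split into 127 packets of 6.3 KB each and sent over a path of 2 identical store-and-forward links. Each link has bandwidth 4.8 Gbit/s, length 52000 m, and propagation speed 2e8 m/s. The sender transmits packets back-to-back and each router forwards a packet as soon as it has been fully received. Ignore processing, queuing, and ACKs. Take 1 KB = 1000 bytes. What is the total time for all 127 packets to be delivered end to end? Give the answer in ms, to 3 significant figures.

1.86 ms

Per-hop transmission t_tx = L/R = 50400/4800000000 = 0.0105 ms.
Per-hop propagation t_prop = 52000/200000000 = 0.26 ms.
Pipeline fill: first packet needs 2·t_tx to clear all hops; remaining 126 packets each add one t_tx.
Total = (2+127-1)·t_tx + 2·t_prop = 128·0.0105 + 2·0.26 = 1.86 ms.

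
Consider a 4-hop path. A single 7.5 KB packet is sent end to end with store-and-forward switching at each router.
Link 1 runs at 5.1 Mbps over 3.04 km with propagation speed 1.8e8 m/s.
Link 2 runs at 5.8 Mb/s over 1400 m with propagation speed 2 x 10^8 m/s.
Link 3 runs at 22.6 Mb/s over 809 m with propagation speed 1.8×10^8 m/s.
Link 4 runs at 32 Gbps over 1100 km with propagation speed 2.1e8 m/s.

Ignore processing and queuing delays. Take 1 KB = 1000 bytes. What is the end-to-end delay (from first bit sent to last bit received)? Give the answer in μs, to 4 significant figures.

L = 60000 bits.
Transmission delays (L/R per hop): 11764.7, 10344.8, 2654.87, 1.875 μs; sum = 24766.3 μs.
Propagation delays (d/s per hop): 16.8889, 7, 4.49444, 5238.1 μs; sum = 5266.48 μs.
End-to-end = 30030 μs.

30030 μs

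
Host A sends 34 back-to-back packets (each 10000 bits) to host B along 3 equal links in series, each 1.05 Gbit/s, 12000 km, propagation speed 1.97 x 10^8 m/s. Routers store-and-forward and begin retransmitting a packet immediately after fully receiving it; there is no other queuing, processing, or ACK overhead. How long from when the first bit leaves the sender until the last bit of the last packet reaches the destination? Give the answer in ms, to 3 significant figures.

183 ms

Per-hop transmission t_tx = L/R = 10000/1050000000 = 0.00952381 ms.
Per-hop propagation t_prop = 12000000/197000000 = 60.9137 ms.
Pipeline fill: first packet needs 3·t_tx to clear all hops; remaining 33 packets each add one t_tx.
Total = (3+34-1)·t_tx + 3·t_prop = 36·0.00952381 + 3·60.9137 = 183 ms.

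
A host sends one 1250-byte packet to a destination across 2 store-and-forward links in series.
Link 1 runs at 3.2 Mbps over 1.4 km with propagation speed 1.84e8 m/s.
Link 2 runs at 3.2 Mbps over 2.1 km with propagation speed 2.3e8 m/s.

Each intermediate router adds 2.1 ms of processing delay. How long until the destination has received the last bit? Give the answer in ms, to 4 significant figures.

8.367 ms

L = 1250 × 8 = 10000 bits.
Transmission delay per hop = L/R = 10000/3200000 = 3.125 ms; 2 hops → 6.25 ms.
Propagation delays (d/s per hop): 0.0076087, 0.00913043 ms; sum = 0.0167391 ms.
Processing at 1 router(s): 1 × 2.1 ms = 2.1 ms.
End-to-end = 8.367 ms.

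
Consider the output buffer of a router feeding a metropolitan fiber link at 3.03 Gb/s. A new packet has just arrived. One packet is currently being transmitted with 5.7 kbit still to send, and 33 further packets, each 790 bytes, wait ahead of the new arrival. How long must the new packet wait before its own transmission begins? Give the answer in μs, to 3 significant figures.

Each queued packet: L/R = 6320/3030000000 = 2.08581 μs.
33 queued → 68.8317 μs.
Plus remaining 5700 bits of current packet: 1.88119 μs.
Queuing delay = 70.7 μs.

70.7 μs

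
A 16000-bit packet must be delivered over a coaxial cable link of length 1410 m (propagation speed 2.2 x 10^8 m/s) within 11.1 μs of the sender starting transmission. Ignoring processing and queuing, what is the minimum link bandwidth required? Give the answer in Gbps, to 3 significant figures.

3.41 Gbps

Propagation delay = 1410 / 2.2e+08 = 6.40909 μs.
Transmission budget = 11.1 − 6.40909 = 4.69091 μs.
R ≥ L / t_tx = 16000 bits / 4.69091e-06 s = 3.41 Gbps.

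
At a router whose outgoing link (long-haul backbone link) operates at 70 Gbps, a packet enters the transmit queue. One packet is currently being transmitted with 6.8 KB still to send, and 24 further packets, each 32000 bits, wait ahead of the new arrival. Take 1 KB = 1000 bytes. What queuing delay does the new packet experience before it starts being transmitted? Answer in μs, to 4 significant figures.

11.75 μs

Each queued packet: L/R = 32000/70000000000 = 0.457143 μs.
24 queued → 10.9714 μs.
Plus remaining 54400 bits of current packet: 0.777143 μs.
Queuing delay = 11.75 μs.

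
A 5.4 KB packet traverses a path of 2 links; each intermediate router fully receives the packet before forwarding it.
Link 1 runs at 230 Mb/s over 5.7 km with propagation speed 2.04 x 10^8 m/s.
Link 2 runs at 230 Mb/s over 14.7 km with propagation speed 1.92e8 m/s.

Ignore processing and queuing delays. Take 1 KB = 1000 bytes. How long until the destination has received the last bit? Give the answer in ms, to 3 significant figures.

0.480 ms

L = 43200 bits.
Transmission delay per hop = L/R = 43200/230000000 = 0.187826 ms; 2 hops → 0.375652 ms.
Propagation delays (d/s per hop): 0.0279412, 0.0765625 ms; sum = 0.104504 ms.
End-to-end = 0.480 ms.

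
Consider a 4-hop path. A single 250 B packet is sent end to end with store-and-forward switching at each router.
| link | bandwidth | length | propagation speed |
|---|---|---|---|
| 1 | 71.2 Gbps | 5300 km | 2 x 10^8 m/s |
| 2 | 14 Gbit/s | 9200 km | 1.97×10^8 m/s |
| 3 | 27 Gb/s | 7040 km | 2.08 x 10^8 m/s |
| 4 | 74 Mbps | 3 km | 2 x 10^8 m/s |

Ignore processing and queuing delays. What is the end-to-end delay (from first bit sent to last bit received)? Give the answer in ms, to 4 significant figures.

107.1 ms

L = 250 × 8 = 2000 bits.
Transmission delays (L/R per hop): 2.80899e-05, 0.000142857, 7.40741e-05, 0.027027 ms; sum = 0.027272 ms.
Propagation delays (d/s per hop): 26.5, 46.7005, 33.8462, 0.015 ms; sum = 107.062 ms.
End-to-end = 107.1 ms.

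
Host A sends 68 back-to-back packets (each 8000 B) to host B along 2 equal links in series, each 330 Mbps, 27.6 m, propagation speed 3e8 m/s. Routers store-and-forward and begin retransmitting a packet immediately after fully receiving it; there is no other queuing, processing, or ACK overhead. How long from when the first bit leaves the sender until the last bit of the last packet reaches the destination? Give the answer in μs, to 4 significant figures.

13380 μs

Per-hop transmission t_tx = L/R = 64000/330000000 = 193.939 μs.
Per-hop propagation t_prop = 27.6/300000000 = 0.092 μs.
Pipeline fill: first packet needs 2·t_tx to clear all hops; remaining 67 packets each add one t_tx.
Total = (2+68-1)·t_tx + 2·t_prop = 69·193.939 + 2·0.092 = 13380 μs.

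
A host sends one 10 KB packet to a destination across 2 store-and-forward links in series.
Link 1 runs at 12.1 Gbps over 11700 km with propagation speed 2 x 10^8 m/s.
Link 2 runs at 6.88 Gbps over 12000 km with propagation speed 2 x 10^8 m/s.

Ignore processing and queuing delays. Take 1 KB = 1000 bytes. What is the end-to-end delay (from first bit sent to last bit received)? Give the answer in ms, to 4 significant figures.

L = 80000 bits.
Transmission delays (L/R per hop): 0.00661157, 0.0116279 ms; sum = 0.0182395 ms.
Propagation delays (d/s per hop): 58.5, 60 ms; sum = 118.5 ms.
End-to-end = 118.5 ms.

118.5 ms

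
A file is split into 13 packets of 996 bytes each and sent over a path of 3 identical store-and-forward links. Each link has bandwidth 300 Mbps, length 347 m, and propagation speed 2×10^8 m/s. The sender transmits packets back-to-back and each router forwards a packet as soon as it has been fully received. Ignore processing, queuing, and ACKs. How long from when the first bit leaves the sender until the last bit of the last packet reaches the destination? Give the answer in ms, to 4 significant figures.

Per-hop transmission t_tx = L/R = 7968/300000000 = 0.02656 ms.
Per-hop propagation t_prop = 347/200000000 = 0.001735 ms.
Pipeline fill: first packet needs 3·t_tx to clear all hops; remaining 12 packets each add one t_tx.
Total = (3+13-1)·t_tx + 3·t_prop = 15·0.02656 + 3·0.001735 = 0.4036 ms.

0.4036 ms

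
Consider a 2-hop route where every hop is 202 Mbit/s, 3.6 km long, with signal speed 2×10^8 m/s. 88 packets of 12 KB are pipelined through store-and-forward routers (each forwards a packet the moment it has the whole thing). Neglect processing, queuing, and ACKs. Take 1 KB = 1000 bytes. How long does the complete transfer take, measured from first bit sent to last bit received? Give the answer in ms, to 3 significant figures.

42.3 ms

Per-hop transmission t_tx = L/R = 96000/202000000 = 0.475248 ms.
Per-hop propagation t_prop = 3600/200000000 = 0.018 ms.
Pipeline fill: first packet needs 2·t_tx to clear all hops; remaining 87 packets each add one t_tx.
Total = (2+88-1)·t_tx + 2·t_prop = 89·0.475248 + 2·0.018 = 42.3 ms.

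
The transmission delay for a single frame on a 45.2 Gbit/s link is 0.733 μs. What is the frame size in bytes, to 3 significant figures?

L = R × t_tx = 45200000000 b/s × 7.33e-07 s = 33131.6 bits.
In bytes: 33131.6 / 8 = 4140 bytes.

4140 bytes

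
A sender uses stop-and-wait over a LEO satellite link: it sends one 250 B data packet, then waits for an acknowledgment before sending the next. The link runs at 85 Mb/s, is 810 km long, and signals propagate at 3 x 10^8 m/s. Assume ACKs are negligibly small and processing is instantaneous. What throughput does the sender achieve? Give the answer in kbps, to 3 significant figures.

t_tx = L/R = 2000/85000000 = 2.35294e-05 s.
t_prop = 810000/300000000 = 0.0027 s; RTT = 0.0054 s.
Cycle = t_tx + RTT = 0.00542353 s.
Throughput = L / cycle = 2000 / 0.00542353 = 369 kbps.

369 kbps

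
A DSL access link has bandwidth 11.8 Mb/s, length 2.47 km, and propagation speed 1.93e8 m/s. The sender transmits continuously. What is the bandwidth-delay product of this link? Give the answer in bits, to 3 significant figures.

Propagation delay = 2470 / 193000000 = 1.27979e-05 s.
BDP = R × t_prop = 11800000 × 1.27979e-05 = 151.016 bits.

151 bits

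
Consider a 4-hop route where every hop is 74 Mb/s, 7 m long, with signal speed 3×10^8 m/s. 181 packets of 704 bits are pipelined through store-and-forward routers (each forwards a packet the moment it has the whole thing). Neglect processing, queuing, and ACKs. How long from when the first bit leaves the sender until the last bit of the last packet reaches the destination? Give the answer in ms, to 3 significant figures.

1.75 ms

Per-hop transmission t_tx = L/R = 704/74000000 = 0.00951351 ms.
Per-hop propagation t_prop = 7/300000000 = 2.33333e-05 ms.
Pipeline fill: first packet needs 4·t_tx to clear all hops; remaining 180 packets each add one t_tx.
Total = (4+181-1)·t_tx + 4·t_prop = 184·0.00951351 + 4·2.33333e-05 = 1.75 ms.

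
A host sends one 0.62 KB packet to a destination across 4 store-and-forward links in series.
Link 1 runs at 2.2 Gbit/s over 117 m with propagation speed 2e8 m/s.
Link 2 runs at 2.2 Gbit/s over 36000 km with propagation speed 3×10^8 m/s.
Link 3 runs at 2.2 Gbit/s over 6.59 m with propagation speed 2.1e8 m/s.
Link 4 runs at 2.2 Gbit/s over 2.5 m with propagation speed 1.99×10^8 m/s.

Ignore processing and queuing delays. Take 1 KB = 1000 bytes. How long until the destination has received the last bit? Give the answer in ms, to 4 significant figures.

L = 4960 bits.
Transmission delay per hop = L/R = 4960/2200000000 = 0.00225455 ms; 4 hops → 0.00901818 ms.
Propagation delays (d/s per hop): 0.000585, 120, 3.1381e-05, 1.25628e-05 ms; sum = 120.001 ms.
End-to-end = 120.0 ms.

120.0 ms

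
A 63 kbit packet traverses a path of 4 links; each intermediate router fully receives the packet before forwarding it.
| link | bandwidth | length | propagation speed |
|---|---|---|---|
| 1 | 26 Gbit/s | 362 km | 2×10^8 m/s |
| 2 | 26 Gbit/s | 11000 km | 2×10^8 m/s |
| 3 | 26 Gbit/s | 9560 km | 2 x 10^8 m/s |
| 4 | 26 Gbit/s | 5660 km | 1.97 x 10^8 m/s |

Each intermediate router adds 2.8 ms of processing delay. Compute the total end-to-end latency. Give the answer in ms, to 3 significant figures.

L = 63000 bits.
Transmission delay per hop = L/R = 63000/26000000000 = 0.00242308 ms; 4 hops → 0.00969231 ms.
Propagation delays (d/s per hop): 1.81, 55, 47.8, 28.731 ms; sum = 133.341 ms.
Processing at 3 router(s): 3 × 2.8 ms = 8.4 ms.
End-to-end = 142 ms.

142 ms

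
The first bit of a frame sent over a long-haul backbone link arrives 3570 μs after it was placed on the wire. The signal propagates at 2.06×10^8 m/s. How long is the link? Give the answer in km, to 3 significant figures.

735 km

d = s × t_prop = 206000000 × 0.00357 = 735 km.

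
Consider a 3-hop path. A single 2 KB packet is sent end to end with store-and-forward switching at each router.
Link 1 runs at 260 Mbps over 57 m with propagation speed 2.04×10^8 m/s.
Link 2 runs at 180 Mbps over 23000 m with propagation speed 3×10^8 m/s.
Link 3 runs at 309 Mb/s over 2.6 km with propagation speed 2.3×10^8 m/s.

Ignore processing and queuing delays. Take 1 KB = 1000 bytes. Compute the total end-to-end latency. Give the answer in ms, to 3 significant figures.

L = 16000 bits.
Transmission delays (L/R per hop): 0.0615385, 0.0888889, 0.0517799 ms; sum = 0.202207 ms.
Propagation delays (d/s per hop): 0.000279412, 0.0766667, 0.0113043 ms; sum = 0.0882504 ms.
End-to-end = 0.290 ms.

0.290 ms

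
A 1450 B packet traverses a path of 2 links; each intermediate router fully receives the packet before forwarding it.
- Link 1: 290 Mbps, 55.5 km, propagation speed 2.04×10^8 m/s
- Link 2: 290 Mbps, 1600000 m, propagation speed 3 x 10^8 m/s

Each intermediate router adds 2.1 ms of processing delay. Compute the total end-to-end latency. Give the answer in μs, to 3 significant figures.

L = 1450 × 8 = 11600 bits.
Transmission delay per hop = L/R = 11600/290000000 = 40 μs; 2 hops → 80 μs.
Propagation delays (d/s per hop): 272.059, 5333.33 μs; sum = 5605.39 μs.
Processing at 1 router(s): 1 × 2.1 ms = 2100 μs.
End-to-end = 7790 μs.

7790 μs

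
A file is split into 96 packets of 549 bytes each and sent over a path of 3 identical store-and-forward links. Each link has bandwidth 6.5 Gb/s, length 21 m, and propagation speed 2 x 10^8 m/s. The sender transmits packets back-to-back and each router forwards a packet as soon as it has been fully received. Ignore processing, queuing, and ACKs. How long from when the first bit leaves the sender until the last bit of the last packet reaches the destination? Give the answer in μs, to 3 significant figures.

66.5 μs

Per-hop transmission t_tx = L/R = 4392/6500000000 = 0.675692 μs.
Per-hop propagation t_prop = 21/200000000 = 0.105 μs.
Pipeline fill: first packet needs 3·t_tx to clear all hops; remaining 95 packets each add one t_tx.
Total = (3+96-1)·t_tx + 3·t_prop = 98·0.675692 + 3·0.105 = 66.5 μs.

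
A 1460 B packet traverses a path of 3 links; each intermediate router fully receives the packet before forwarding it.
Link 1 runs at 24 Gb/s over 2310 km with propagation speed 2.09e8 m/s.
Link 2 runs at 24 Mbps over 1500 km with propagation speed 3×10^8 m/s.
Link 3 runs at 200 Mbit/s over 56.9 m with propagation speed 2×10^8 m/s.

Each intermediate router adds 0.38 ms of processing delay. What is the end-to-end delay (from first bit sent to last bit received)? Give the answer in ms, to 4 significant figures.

L = 1460 × 8 = 11680 bits.
Transmission delays (L/R per hop): 0.000486667, 0.486667, 0.0584 ms; sum = 0.545553 ms.
Propagation delays (d/s per hop): 11.0526, 5, 0.0002845 ms; sum = 16.0529 ms.
Processing at 2 router(s): 2 × 0.38 ms = 0.76 ms.
End-to-end = 17.36 ms.

17.36 ms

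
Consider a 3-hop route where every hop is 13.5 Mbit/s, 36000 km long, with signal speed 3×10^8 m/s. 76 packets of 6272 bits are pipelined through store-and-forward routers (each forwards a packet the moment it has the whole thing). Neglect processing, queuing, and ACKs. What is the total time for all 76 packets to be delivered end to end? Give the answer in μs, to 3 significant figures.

396000 μs

Per-hop transmission t_tx = L/R = 6272/13500000 = 464.593 μs.
Per-hop propagation t_prop = 36000000/300000000 = 120000 μs.
Pipeline fill: first packet needs 3·t_tx to clear all hops; remaining 75 packets each add one t_tx.
Total = (3+76-1)·t_tx + 3·t_prop = 78·464.593 + 3·120000 = 396000 μs.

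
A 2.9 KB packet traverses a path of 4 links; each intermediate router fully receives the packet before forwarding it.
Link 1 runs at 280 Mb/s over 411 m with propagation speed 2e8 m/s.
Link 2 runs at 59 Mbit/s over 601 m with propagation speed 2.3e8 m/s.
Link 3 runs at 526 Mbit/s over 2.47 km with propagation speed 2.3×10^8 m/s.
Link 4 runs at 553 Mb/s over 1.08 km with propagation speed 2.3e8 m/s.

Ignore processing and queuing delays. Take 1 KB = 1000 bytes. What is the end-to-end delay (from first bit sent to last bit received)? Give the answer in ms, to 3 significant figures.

0.582 ms

L = 23200 bits.
Transmission delays (L/R per hop): 0.0828571, 0.39322, 0.0441065, 0.041953 ms; sum = 0.562137 ms.
Propagation delays (d/s per hop): 0.002055, 0.00261304, 0.0107391, 0.00469565 ms; sum = 0.0201028 ms.
End-to-end = 0.582 ms.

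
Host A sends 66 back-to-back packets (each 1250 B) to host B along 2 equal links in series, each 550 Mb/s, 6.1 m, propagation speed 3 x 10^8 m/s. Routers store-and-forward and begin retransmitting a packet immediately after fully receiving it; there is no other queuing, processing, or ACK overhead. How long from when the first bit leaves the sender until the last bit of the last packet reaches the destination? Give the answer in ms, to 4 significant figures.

Per-hop transmission t_tx = L/R = 10000/550000000 = 0.0181818 ms.
Per-hop propagation t_prop = 6.1/300000000 = 2.03333e-05 ms.
Pipeline fill: first packet needs 2·t_tx to clear all hops; remaining 65 packets each add one t_tx.
Total = (2+66-1)·t_tx + 2·t_prop = 67·0.0181818 + 2·2.03333e-05 = 1.218 ms.

1.218 ms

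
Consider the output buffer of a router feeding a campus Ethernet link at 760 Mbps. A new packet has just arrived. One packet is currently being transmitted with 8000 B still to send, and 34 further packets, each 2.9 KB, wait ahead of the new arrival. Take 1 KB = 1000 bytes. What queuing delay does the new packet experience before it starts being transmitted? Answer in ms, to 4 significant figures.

1.122 ms

Each queued packet: L/R = 23200/760000000 = 0.0305263 ms.
34 queued → 1.03789 ms.
Plus remaining 64000 bits of current packet: 0.0842105 ms.
Queuing delay = 1.122 ms.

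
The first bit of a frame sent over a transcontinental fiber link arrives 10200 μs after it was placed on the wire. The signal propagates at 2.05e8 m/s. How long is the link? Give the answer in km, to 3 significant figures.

d = s × t_prop = 2.05e+08 × 0.0102 = 2090 km.

2090 km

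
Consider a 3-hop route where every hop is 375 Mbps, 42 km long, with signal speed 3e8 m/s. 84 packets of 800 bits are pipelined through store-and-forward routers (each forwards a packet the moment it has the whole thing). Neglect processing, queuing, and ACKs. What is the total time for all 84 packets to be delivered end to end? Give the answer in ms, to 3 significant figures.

0.603 ms

Per-hop transmission t_tx = L/R = 800/375000000 = 0.00213333 ms.
Per-hop propagation t_prop = 42000/300000000 = 0.14 ms.
Pipeline fill: first packet needs 3·t_tx to clear all hops; remaining 83 packets each add one t_tx.
Total = (3+84-1)·t_tx + 3·t_prop = 86·0.00213333 + 3·0.14 = 0.603 ms.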